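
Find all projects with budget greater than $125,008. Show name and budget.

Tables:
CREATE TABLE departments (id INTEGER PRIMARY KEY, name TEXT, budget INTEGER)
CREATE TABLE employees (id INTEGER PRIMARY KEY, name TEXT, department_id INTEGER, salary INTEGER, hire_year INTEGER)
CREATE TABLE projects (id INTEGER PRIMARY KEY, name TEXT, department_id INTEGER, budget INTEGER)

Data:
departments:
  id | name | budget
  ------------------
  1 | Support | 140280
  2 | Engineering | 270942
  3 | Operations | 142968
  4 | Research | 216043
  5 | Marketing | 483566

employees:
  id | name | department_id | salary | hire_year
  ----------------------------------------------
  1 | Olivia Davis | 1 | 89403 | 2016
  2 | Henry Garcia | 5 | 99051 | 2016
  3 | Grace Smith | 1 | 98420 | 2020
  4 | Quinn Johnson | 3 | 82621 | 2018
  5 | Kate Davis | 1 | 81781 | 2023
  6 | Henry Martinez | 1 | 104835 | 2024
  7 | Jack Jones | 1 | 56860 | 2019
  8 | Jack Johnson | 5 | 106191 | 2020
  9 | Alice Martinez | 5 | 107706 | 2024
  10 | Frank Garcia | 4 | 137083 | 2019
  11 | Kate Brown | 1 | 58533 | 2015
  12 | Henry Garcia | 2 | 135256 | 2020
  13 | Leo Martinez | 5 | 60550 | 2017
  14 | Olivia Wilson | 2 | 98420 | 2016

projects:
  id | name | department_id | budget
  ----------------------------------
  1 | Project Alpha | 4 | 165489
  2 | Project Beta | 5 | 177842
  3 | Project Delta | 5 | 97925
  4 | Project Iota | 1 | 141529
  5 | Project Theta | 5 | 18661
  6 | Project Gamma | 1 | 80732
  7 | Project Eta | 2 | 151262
SELECT name, budget FROM projects WHERE budget > 125008

Execution result:
name | budget
Project Alpha | 165489
Project Beta | 177842
Project Iota | 141529
Project Eta | 151262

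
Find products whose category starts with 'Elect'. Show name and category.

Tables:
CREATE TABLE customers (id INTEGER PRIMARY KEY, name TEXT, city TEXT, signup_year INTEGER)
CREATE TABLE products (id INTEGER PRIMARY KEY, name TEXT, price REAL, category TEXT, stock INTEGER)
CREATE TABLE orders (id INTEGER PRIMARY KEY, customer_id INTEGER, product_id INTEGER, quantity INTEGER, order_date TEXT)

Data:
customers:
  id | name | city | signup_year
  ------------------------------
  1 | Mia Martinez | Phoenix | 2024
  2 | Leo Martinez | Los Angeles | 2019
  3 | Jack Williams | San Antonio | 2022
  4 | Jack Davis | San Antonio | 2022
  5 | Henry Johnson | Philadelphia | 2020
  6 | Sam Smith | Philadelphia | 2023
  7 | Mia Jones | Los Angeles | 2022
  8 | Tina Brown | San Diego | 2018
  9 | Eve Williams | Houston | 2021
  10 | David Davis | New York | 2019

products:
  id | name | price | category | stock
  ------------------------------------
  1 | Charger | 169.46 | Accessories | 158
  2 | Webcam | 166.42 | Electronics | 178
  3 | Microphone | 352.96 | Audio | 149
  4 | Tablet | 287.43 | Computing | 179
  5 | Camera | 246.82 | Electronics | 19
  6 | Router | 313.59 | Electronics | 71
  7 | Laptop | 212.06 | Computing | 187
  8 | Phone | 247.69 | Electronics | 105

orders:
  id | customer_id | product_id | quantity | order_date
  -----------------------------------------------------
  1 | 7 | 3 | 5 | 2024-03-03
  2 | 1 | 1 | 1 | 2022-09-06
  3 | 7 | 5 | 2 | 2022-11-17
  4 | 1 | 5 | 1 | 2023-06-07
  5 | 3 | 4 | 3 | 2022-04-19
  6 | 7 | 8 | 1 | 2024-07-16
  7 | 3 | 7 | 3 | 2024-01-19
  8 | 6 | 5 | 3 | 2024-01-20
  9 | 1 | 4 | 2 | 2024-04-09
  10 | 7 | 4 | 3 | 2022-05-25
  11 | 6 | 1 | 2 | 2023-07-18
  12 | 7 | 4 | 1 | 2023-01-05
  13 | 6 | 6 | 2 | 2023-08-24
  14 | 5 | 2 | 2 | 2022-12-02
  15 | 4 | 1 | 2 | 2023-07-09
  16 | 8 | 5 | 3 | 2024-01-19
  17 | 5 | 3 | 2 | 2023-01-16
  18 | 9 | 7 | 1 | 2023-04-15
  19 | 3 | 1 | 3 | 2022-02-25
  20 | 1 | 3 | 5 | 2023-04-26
SELECT name, category FROM products WHERE category LIKE 'Elect%'

Execution result:
name | category
Webcam | Electronics
Camera | Electronics
Router | Electronics
Phone | Electronics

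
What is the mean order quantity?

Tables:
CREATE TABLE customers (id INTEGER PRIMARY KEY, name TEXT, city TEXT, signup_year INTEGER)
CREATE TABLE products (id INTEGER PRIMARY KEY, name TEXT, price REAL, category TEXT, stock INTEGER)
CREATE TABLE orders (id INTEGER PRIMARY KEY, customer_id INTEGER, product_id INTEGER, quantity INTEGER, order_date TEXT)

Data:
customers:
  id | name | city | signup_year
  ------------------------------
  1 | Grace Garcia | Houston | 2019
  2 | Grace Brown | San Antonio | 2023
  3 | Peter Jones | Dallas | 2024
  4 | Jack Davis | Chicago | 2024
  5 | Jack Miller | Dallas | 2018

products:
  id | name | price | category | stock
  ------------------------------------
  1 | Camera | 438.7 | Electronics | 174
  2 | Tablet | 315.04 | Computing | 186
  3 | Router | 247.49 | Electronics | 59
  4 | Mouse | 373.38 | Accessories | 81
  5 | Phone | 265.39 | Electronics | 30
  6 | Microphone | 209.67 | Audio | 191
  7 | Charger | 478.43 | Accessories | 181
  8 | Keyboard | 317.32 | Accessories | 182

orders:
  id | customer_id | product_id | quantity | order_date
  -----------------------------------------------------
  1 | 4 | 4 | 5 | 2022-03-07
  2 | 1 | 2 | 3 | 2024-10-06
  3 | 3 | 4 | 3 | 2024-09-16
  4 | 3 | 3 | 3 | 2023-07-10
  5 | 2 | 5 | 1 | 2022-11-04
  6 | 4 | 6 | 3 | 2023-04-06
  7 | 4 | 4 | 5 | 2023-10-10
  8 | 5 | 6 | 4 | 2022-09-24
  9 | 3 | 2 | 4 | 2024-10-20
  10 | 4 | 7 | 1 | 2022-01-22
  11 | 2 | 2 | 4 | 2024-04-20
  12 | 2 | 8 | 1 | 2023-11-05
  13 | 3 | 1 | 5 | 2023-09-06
SELECT AVG(quantity) FROM orders

Execution result:
3.23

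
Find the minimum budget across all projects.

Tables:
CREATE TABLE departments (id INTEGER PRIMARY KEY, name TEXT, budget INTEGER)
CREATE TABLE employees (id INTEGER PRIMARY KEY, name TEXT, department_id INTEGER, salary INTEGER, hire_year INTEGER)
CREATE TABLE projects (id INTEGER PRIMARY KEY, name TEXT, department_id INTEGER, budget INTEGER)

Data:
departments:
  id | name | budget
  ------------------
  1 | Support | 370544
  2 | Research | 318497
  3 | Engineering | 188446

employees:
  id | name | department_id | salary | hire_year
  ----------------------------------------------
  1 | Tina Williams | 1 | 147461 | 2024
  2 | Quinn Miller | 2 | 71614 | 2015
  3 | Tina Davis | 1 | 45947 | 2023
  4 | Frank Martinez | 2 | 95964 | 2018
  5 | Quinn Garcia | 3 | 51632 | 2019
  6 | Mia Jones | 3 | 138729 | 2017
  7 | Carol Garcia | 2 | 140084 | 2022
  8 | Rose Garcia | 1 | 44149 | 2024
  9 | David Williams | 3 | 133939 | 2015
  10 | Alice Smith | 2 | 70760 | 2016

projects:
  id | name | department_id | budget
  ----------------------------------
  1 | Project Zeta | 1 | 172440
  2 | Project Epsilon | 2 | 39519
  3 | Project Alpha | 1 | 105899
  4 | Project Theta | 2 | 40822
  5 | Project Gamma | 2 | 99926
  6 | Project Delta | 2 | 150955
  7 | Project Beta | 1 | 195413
SELECT MIN(budget) FROM projects

Execution result:
39519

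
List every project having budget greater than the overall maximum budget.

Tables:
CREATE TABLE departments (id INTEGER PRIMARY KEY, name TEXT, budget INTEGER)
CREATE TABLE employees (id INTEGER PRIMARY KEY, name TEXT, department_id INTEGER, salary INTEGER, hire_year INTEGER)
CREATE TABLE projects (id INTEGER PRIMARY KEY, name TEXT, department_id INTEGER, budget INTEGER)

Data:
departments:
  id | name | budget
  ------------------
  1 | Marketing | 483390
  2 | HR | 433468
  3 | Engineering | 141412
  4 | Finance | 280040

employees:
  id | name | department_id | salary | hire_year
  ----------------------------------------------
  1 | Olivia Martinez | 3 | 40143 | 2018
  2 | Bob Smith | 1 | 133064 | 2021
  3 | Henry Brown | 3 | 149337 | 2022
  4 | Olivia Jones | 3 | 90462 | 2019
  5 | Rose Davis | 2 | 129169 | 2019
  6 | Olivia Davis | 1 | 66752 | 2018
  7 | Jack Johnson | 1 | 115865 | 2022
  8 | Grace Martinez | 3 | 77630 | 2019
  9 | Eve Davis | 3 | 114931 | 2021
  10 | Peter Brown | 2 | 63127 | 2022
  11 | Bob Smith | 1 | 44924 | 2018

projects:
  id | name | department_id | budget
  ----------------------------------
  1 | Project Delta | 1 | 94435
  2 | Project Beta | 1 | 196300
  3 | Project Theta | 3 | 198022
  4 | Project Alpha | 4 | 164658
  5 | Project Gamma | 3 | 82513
SELECT name, budget FROM projects WHERE budget > (SELECT MAX(budget) FROM projects)

Execution result:
(no rows)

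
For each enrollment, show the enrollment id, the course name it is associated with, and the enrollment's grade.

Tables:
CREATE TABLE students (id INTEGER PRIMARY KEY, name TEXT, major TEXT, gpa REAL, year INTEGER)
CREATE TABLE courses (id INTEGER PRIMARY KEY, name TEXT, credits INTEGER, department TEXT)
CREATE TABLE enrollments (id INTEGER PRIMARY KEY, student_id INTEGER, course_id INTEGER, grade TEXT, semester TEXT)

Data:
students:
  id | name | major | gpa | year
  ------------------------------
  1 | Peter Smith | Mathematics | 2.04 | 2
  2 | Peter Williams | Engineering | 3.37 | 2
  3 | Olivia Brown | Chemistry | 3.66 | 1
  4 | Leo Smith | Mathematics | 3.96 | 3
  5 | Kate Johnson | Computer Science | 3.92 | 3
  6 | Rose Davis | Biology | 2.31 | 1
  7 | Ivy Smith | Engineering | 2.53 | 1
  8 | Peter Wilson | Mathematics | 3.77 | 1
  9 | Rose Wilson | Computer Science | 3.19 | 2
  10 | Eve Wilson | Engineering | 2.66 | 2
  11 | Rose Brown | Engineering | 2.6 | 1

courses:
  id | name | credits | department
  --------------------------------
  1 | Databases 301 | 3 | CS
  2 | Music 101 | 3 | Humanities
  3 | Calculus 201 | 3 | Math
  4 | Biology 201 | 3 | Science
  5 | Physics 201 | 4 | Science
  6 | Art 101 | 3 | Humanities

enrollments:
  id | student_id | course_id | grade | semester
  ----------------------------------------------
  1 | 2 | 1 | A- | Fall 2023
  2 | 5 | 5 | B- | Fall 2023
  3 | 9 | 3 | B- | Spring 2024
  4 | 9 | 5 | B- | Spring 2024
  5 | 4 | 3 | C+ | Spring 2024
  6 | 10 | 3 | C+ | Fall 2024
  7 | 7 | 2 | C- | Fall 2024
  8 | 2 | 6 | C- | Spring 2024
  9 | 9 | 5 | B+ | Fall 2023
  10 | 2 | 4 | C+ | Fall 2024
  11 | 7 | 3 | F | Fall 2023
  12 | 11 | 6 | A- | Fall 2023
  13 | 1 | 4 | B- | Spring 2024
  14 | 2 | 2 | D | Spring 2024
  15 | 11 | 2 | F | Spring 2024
SELECT c.id, p.name AS course, c.grade FROM enrollments c JOIN courses p ON c.course_id = p.id

Execution result:
id | course | grade
1 | Databases 301 | A-
2 | Physics 201 | B-
3 | Calculus 201 | B-
4 | Physics 201 | B-
5 | Calculus 201 | C+
6 | Calculus 201 | C+
7 | Music 101 | C-
8 | Art 101 | C-
9 | Physics 201 | B+
10 | Biology 201 | C+
11 | Calculus 201 | F
12 | Art 101 | A-
13 | Biology 201 | B-
14 | Music 101 | D
15 | Music 101 | F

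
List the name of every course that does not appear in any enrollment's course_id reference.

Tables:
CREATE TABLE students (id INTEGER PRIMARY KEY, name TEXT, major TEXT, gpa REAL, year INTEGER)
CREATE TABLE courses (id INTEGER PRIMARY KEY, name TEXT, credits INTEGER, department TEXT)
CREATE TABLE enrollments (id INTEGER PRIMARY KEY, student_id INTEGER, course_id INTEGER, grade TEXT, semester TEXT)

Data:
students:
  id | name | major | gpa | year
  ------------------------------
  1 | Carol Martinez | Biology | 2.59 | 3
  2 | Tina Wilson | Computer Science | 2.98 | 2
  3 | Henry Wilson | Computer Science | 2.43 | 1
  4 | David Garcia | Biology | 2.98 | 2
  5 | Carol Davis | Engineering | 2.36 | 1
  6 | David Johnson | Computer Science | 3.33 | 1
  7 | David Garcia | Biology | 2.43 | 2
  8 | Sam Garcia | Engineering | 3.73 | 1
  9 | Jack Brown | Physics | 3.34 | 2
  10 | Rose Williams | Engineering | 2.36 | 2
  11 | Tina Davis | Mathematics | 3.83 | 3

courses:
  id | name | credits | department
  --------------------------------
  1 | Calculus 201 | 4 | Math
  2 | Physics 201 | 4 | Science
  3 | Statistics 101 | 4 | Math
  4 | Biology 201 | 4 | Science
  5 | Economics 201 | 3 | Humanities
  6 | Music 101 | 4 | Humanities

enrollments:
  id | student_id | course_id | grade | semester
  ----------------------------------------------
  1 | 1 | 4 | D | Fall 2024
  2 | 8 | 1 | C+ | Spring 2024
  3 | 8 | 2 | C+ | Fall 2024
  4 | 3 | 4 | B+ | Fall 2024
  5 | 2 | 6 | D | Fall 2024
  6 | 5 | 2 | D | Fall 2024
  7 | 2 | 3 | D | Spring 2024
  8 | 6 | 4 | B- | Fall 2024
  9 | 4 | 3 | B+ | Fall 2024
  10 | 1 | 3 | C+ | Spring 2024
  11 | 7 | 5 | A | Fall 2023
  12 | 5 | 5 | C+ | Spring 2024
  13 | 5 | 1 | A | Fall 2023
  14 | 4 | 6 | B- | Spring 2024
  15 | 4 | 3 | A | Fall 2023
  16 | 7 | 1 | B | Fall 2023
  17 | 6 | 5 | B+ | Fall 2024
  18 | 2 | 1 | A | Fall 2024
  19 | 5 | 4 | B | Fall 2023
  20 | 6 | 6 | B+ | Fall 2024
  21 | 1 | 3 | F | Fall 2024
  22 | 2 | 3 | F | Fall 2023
SELECT p.name FROM courses p LEFT JOIN enrollments c ON c.course_id = p.id WHERE c.id IS NULL

Execution result:
(no rows)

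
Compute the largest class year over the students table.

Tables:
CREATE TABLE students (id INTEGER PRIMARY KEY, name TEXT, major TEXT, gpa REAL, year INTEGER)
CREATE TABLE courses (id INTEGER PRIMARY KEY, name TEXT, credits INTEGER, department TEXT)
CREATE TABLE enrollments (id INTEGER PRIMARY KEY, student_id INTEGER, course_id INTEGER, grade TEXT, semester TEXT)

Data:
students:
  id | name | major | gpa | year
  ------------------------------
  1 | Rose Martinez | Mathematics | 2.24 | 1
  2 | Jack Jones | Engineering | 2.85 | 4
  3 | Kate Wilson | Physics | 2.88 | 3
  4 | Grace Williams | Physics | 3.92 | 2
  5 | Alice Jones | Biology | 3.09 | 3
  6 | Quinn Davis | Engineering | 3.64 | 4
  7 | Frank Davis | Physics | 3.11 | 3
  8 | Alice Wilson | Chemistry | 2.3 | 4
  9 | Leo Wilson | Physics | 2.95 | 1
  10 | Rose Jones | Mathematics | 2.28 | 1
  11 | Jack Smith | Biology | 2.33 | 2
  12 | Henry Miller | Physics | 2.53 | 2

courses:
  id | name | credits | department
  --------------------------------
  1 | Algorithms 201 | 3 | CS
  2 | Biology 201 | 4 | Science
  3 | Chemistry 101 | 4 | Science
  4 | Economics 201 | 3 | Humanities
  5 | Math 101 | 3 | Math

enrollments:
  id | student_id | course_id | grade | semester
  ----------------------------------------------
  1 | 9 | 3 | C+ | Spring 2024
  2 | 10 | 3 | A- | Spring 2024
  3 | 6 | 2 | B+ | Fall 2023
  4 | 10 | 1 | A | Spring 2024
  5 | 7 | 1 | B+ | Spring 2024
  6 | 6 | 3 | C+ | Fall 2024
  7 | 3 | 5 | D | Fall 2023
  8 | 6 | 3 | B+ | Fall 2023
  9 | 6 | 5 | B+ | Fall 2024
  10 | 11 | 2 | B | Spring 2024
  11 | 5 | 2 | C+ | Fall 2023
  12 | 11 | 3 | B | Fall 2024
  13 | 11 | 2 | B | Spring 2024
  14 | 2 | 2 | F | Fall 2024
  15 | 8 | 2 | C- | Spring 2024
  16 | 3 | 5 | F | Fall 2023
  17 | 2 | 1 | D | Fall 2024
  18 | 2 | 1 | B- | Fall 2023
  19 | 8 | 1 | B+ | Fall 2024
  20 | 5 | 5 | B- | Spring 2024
SELECT MAX(year) FROM students

Execution result:
4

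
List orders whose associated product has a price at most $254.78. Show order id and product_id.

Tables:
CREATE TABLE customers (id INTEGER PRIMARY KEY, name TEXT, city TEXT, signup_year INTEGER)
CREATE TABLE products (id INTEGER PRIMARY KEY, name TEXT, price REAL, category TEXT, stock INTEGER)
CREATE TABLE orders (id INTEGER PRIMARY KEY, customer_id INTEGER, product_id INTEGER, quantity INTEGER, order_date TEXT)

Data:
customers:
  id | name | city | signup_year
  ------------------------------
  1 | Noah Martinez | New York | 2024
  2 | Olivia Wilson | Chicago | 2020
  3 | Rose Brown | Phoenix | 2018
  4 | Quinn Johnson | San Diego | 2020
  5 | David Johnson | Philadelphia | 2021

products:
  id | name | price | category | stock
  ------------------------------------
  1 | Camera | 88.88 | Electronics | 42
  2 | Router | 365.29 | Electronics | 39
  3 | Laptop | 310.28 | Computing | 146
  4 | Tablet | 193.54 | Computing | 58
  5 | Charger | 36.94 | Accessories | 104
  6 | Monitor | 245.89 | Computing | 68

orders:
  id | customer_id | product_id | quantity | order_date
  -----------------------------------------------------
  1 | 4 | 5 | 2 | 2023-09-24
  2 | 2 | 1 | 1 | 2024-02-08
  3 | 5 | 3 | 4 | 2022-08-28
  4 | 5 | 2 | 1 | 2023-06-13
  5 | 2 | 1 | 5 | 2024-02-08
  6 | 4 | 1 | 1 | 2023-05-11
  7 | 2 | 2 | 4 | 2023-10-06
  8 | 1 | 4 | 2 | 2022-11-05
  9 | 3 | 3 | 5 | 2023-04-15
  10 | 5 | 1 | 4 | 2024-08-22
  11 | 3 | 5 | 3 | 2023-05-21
SELECT id, product_id FROM orders WHERE product_id IN (SELECT id FROM products WHERE price <= 254.78)

Execution result:
id | product_id
1 | 5
2 | 1
5 | 1
6 | 1
8 | 4
10 | 1
11 | 5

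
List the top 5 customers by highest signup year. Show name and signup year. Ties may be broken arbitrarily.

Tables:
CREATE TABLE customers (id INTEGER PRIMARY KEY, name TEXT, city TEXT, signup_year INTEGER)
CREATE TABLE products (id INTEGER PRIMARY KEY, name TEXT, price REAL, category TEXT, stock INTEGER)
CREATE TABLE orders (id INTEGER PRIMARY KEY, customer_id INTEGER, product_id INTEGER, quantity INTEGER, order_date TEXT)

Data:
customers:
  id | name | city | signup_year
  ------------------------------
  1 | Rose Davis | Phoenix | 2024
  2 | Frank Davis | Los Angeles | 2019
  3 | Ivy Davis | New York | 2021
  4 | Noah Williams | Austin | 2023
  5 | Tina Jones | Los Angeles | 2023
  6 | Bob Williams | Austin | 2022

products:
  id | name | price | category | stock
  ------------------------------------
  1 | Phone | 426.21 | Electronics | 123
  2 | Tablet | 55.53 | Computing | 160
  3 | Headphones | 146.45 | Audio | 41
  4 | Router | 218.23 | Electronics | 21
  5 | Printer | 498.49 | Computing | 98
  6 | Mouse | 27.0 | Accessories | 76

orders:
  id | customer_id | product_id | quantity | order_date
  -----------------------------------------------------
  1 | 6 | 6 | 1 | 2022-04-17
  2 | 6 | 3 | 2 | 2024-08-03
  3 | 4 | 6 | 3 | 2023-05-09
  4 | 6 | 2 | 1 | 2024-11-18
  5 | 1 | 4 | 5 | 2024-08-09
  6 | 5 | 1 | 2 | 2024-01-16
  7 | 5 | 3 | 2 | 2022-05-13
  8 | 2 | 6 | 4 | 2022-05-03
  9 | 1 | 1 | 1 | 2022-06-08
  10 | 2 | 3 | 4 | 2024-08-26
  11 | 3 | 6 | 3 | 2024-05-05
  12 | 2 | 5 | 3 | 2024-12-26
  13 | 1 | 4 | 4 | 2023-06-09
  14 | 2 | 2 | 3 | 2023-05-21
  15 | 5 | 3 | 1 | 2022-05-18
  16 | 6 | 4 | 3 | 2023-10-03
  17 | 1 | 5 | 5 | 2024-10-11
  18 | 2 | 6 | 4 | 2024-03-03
SELECT name, signup_year FROM customers ORDER BY signup_year DESC LIMIT 5

Execution result:
name | signup_year
Rose Davis | 2024
Noah Williams | 2023
Tina Jones | 2023
Bob Williams | 2022
Ivy Davis | 2021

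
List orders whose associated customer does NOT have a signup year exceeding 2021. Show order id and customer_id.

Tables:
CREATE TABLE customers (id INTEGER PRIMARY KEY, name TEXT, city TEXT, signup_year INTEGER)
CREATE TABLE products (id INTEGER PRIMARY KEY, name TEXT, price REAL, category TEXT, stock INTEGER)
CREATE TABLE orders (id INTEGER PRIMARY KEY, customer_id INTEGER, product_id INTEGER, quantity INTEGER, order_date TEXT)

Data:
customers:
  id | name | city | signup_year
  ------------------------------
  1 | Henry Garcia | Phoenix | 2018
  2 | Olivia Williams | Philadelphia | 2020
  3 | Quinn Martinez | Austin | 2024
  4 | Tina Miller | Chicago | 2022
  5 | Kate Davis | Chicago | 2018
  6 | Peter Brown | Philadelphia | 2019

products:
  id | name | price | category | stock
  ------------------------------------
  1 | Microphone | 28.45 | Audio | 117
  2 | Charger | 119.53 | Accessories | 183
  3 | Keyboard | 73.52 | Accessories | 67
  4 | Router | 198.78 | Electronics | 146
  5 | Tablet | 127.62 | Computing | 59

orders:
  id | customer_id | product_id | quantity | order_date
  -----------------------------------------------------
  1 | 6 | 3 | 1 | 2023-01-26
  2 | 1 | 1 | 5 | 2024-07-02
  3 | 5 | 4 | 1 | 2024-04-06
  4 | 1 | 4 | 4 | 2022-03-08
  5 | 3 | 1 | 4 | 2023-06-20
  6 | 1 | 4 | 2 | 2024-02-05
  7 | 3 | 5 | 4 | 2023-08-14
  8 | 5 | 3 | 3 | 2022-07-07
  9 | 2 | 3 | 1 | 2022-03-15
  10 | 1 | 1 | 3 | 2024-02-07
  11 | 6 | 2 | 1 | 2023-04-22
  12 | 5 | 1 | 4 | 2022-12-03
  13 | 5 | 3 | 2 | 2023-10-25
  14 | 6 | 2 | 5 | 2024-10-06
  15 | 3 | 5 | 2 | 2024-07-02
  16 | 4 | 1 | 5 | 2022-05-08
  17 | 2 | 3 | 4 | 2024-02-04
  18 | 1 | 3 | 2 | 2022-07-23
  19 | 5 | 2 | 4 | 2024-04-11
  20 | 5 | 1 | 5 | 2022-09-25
SELECT id, customer_id FROM orders WHERE customer_id NOT IN (SELECT id FROM customers WHERE signup_year > 2021)

Execution result:
id | customer_id
1 | 6
2 | 1
3 | 5
4 | 1
6 | 1
8 | 5
9 | 2
10 | 1
11 | 6
12 | 5
13 | 5
14 | 6
17 | 2
18 | 1
19 | 5
20 | 5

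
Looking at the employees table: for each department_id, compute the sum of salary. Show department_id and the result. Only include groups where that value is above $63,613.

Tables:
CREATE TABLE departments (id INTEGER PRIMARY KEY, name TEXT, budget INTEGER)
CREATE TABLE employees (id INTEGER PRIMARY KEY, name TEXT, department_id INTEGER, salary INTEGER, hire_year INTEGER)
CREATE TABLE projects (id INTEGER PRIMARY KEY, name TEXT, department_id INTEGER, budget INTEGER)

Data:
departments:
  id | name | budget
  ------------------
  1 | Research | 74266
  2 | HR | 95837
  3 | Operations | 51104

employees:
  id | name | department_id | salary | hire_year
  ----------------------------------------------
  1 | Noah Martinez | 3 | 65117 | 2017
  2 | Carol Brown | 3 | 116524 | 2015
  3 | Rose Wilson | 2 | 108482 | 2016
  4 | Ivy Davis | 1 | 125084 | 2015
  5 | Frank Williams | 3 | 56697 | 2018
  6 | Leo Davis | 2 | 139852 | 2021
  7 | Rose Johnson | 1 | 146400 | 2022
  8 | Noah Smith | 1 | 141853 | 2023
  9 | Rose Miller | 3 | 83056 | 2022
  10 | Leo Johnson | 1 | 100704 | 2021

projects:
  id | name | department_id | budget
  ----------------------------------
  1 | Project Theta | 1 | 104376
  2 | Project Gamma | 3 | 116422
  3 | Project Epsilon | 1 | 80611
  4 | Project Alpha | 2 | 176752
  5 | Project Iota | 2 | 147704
SELECT department_id, SUM(salary) AS sum_salary FROM employees GROUP BY department_id HAVING SUM(salary) > 63613

Execution result:
department_id | sum_salary
1 | 514041
2 | 248334
3 | 321394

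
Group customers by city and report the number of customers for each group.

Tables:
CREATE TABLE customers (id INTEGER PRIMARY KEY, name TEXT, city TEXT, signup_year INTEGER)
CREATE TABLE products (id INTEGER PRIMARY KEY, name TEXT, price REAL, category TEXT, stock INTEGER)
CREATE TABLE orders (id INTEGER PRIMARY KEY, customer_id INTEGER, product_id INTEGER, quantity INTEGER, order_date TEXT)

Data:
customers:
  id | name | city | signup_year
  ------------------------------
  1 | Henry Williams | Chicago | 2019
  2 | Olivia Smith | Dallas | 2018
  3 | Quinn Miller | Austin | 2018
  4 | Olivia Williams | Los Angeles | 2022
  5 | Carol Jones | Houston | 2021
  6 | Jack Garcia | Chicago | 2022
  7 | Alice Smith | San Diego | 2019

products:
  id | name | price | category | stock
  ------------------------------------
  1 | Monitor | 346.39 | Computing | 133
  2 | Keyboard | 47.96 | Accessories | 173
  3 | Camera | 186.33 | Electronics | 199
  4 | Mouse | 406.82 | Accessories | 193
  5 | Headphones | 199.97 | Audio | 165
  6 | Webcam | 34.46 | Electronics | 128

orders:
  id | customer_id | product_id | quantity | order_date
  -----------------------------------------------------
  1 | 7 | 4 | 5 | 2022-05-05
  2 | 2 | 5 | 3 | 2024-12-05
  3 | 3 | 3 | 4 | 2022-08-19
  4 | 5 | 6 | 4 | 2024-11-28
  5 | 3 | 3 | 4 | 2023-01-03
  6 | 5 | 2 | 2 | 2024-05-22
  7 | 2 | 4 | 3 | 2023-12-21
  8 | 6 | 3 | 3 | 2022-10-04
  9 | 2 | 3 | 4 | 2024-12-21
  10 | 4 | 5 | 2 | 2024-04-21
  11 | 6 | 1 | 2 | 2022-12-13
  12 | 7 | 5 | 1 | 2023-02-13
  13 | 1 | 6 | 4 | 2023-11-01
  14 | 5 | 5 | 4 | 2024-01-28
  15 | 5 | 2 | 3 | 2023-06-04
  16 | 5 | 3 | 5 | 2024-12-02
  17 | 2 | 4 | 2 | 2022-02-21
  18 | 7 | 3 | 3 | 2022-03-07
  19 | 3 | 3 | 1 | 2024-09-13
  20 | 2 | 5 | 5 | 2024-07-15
SELECT city, COUNT(*) AS n FROM customers GROUP BY city

Execution result:
city | n
Austin | 1
Chicago | 2
Dallas | 1
Houston | 1
Los Angeles | 1
San Diego | 1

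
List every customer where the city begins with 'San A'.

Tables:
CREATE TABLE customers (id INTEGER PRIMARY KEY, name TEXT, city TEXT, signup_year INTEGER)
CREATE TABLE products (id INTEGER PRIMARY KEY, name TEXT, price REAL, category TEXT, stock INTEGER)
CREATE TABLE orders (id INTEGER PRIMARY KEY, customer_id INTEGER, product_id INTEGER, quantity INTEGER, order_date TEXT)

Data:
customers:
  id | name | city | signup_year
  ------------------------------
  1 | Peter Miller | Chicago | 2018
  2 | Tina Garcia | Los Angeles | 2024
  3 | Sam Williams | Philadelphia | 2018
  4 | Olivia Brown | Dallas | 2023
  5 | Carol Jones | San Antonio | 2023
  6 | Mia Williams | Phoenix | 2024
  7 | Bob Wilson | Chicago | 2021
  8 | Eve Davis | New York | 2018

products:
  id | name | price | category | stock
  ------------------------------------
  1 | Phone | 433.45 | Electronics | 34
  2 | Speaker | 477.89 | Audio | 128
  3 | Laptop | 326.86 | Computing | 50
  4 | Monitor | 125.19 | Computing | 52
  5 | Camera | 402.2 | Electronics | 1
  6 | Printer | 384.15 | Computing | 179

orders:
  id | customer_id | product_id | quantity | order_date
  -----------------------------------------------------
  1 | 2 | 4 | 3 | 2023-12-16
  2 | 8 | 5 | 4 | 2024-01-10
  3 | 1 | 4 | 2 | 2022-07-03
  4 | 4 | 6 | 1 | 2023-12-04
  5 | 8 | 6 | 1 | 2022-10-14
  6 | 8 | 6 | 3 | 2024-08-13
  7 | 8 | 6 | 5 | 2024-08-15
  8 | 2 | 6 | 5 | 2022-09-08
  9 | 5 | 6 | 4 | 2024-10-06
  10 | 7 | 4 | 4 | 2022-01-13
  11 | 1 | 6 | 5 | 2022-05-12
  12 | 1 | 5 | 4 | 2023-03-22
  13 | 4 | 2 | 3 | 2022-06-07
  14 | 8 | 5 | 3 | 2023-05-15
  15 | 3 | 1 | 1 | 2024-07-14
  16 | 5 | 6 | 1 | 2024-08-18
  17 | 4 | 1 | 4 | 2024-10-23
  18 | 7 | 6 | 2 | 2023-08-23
SELECT name, city FROM customers WHERE city LIKE 'San A%'

Execution result:
name | city
Carol Jones | San Antonio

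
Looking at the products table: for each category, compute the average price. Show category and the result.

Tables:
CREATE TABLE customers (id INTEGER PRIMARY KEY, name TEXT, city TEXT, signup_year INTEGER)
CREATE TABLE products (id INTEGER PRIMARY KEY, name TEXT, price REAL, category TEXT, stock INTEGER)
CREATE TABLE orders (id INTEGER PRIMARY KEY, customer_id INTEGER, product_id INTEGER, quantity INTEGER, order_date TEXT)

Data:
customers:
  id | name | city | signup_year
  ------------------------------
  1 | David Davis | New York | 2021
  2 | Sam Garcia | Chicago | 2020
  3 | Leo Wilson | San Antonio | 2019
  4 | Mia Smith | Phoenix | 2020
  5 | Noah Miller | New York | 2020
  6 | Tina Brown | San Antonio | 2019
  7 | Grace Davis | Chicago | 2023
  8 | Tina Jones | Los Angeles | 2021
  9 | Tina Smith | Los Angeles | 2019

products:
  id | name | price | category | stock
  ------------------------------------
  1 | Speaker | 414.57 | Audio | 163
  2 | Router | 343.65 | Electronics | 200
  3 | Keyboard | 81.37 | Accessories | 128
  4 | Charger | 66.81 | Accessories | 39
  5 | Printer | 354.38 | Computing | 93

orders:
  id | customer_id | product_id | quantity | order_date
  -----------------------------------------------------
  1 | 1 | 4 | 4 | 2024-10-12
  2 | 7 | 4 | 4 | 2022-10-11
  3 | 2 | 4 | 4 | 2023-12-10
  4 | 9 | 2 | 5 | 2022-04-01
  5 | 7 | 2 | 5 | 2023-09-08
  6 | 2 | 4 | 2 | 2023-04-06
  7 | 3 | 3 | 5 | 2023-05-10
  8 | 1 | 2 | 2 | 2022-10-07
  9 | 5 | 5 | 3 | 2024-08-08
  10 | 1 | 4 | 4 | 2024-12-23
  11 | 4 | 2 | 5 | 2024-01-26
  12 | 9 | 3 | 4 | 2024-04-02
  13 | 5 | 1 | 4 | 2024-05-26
SELECT category, AVG(price) AS avg_price FROM products GROUP BY category

Execution result:
category | avg_price
Accessories | 74.09
Audio | 414.57
Computing | 354.38
Electronics | 343.65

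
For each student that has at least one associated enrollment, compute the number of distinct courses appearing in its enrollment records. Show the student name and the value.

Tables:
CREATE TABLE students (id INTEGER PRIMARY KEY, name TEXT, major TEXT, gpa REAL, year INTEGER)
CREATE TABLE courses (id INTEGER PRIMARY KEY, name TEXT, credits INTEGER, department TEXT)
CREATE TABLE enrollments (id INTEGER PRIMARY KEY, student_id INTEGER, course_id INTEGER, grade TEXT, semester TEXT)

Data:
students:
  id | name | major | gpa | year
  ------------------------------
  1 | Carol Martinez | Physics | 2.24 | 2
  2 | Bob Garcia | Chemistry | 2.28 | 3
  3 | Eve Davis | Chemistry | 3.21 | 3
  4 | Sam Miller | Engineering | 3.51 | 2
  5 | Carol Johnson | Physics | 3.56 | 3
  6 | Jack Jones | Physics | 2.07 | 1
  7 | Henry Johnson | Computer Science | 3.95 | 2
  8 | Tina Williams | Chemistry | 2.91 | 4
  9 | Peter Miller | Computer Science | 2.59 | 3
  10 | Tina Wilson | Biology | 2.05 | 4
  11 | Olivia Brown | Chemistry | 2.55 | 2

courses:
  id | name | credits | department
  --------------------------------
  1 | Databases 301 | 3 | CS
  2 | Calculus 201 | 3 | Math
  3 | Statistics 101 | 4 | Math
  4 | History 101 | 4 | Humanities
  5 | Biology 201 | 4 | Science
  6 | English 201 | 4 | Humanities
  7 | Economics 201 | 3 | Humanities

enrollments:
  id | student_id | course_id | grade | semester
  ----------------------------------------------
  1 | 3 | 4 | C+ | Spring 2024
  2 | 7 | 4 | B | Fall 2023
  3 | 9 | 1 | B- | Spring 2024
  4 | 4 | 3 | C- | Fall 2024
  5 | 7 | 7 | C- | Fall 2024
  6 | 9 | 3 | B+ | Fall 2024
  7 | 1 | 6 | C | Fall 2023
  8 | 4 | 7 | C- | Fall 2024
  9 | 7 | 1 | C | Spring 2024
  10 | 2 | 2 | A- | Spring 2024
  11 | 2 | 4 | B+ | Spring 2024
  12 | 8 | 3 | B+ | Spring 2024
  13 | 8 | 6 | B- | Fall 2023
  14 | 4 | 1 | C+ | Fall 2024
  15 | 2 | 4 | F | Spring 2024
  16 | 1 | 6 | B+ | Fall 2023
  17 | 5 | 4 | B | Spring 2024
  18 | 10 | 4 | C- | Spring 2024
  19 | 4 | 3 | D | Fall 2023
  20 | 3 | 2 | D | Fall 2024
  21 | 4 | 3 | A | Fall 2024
SELECT p.name, COUNT(DISTINCT c.course_id) AS distinct_course_count FROM enrollments c JOIN students p ON c.student_id = p.id GROUP BY p.id, p.name

Execution result:
name | distinct_course_count
Carol Martinez | 1
Bob Garcia | 2
Eve Davis | 2
Sam Miller | 3
Carol Johnson | 1
Henry Johnson | 3
Tina Williams | 2
Peter Miller | 2
Tina Wilson | 1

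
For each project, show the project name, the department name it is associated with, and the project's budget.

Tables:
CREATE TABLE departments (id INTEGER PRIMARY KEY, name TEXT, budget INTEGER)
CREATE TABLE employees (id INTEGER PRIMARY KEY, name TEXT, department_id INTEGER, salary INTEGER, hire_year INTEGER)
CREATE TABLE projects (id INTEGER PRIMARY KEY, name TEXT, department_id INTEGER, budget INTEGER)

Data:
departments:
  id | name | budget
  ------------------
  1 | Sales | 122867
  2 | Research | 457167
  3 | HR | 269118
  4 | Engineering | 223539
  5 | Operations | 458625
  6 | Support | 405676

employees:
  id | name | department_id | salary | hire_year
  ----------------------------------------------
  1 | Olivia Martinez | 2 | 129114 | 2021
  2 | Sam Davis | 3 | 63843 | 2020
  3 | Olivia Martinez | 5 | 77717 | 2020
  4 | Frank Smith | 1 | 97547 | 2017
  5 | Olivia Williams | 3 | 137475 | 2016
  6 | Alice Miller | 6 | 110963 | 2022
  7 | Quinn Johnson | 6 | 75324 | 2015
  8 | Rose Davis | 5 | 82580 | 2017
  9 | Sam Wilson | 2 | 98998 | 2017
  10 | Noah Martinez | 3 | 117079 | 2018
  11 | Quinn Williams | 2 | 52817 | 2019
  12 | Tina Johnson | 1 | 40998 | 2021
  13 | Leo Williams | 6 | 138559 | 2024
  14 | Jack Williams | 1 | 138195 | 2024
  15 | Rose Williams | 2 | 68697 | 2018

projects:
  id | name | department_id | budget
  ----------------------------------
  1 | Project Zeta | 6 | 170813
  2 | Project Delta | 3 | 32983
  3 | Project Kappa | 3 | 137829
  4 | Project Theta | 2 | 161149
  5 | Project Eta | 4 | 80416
SELECT c.name, p.name AS department, c.budget FROM projects c JOIN departments p ON c.department_id = p.id

Execution result:
name | department | budget
Project Zeta | Support | 170813
Project Delta | HR | 32983
Project Kappa | HR | 137829
Project Theta | Research | 161149
Project Eta | Engineering | 80416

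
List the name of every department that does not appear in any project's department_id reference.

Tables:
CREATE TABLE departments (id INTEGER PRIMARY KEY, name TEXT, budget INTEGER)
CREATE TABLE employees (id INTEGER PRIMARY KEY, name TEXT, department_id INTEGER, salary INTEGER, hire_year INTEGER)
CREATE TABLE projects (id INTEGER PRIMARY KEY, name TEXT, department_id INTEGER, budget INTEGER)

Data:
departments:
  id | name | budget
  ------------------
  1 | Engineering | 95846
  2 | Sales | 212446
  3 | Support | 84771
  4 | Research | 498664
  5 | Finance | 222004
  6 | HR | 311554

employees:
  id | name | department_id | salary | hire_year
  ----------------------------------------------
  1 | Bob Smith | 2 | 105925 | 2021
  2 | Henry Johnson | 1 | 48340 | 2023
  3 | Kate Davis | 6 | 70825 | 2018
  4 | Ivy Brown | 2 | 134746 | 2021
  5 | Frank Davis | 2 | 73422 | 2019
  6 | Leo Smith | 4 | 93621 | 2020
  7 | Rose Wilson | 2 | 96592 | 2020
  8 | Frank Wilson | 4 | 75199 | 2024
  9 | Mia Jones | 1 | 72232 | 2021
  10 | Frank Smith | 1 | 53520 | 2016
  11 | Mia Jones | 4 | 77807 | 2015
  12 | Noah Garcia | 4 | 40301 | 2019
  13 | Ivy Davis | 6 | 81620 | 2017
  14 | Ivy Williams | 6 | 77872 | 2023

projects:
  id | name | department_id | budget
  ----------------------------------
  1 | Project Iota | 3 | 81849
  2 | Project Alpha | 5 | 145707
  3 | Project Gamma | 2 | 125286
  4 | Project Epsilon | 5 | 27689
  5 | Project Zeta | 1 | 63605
SELECT p.name FROM departments p LEFT JOIN projects c ON c.department_id = p.id WHERE c.id IS NULL

Execution result:
name
Research
HR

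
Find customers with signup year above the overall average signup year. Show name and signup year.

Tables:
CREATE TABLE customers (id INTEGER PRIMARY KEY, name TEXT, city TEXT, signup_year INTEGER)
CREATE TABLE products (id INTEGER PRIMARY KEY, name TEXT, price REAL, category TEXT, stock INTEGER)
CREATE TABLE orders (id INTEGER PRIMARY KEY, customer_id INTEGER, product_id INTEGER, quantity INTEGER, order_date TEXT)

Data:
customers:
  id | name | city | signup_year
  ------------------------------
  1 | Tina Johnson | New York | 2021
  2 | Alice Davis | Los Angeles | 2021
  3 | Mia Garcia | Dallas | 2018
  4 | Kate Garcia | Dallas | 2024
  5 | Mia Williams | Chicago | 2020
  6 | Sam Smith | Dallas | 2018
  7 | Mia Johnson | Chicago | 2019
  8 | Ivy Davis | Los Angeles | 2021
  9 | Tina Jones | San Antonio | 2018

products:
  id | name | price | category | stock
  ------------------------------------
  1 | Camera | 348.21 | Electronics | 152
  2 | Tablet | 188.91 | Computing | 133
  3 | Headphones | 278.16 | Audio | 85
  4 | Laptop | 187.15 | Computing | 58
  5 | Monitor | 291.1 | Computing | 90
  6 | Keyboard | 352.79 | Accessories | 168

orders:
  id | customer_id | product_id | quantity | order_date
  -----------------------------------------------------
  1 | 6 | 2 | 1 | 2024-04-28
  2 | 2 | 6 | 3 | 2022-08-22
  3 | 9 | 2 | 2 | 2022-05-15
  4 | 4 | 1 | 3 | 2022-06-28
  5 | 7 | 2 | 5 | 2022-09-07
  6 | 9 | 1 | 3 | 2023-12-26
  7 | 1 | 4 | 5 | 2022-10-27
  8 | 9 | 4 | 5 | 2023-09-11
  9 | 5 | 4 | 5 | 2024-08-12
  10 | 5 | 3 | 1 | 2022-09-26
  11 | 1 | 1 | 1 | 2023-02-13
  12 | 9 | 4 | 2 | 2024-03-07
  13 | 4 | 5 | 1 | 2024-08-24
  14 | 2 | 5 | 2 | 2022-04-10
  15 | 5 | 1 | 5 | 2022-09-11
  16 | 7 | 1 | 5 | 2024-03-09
SELECT name, signup_year FROM customers WHERE signup_year > (SELECT AVG(signup_year) FROM customers)

Execution result:
name | signup_year
Tina Johnson | 2021
Alice Davis | 2021
Kate Garcia | 2024
Ivy Davis | 2021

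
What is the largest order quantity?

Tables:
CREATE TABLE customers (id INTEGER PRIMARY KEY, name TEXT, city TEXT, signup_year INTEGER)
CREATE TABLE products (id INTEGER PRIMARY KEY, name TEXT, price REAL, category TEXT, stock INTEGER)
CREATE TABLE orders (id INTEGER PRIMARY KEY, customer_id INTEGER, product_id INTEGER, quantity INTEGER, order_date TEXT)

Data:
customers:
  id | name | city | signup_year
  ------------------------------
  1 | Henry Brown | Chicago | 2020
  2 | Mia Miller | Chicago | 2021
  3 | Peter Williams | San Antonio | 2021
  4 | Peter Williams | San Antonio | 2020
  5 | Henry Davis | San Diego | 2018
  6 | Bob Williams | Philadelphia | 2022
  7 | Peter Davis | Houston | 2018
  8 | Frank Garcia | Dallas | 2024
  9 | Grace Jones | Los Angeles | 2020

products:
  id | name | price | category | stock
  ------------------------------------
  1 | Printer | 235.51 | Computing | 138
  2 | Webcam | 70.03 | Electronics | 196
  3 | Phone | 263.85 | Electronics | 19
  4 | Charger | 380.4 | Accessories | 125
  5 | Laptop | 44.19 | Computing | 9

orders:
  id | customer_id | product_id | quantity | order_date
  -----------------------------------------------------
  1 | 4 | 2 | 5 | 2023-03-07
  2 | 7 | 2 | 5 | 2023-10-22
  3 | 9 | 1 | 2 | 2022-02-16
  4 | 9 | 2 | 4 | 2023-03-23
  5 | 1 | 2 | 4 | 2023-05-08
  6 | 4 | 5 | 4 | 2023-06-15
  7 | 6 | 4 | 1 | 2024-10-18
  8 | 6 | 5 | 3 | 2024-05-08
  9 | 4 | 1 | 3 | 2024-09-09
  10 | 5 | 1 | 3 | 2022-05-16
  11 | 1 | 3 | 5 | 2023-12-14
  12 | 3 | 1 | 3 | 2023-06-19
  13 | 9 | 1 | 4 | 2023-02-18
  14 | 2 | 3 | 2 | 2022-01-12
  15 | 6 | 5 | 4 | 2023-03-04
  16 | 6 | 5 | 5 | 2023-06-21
SELECT MAX(quantity) FROM orders

Execution result:
5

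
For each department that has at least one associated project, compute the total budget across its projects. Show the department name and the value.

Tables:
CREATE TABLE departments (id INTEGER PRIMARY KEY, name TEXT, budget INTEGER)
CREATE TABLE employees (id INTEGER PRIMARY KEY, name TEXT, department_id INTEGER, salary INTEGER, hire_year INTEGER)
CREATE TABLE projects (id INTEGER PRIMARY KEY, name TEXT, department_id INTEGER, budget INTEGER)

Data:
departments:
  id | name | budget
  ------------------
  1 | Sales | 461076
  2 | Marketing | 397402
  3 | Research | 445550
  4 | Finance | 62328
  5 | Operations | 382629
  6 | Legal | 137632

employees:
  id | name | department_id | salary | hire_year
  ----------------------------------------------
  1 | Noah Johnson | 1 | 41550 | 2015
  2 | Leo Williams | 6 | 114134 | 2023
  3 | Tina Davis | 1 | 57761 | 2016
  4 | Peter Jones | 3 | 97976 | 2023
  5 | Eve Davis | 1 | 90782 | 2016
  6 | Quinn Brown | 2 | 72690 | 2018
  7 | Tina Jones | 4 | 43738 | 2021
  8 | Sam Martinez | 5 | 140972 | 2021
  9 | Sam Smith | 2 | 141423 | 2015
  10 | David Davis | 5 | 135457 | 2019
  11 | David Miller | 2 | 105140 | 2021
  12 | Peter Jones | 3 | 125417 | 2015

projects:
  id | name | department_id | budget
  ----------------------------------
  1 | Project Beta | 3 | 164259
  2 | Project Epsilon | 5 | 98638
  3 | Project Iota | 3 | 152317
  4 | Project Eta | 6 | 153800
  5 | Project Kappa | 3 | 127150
SELECT p.name, SUM(c.budget) AS sum_budget FROM projects c JOIN departments p ON c.department_id = p.id GROUP BY p.id, p.name

Execution result:
name | sum_budget
Research | 443726
Operations | 98638
Legal | 153800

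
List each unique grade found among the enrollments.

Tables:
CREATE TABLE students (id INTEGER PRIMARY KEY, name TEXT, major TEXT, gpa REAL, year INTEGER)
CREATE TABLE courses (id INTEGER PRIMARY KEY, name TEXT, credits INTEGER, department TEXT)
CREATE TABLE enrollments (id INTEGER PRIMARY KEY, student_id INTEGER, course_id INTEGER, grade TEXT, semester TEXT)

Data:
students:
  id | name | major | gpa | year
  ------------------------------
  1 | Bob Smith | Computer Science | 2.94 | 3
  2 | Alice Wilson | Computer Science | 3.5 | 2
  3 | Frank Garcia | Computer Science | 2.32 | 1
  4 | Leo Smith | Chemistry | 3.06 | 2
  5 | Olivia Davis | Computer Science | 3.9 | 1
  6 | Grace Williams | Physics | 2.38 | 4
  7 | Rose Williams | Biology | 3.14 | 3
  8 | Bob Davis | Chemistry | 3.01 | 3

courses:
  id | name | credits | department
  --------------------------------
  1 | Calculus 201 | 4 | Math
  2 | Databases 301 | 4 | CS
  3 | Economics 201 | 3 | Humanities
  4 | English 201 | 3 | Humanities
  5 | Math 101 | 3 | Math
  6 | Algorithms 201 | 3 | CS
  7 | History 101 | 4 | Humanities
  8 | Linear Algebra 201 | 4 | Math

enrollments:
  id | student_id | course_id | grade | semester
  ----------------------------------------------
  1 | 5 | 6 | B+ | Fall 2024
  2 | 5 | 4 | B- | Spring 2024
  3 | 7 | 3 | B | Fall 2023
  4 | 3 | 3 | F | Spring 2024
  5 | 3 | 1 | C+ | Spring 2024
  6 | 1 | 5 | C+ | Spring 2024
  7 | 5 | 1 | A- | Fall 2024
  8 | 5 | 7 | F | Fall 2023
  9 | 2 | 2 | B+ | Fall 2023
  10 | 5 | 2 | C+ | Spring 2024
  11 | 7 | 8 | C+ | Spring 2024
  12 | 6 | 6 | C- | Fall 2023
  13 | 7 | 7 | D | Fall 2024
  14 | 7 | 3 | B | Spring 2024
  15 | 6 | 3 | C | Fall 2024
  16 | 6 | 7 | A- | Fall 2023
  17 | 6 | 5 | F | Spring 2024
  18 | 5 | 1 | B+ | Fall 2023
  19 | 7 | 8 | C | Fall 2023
SELECT DISTINCT grade FROM enrollments

Execution result:
grade
B+
B-
B
F
C+
A-
C-
D
C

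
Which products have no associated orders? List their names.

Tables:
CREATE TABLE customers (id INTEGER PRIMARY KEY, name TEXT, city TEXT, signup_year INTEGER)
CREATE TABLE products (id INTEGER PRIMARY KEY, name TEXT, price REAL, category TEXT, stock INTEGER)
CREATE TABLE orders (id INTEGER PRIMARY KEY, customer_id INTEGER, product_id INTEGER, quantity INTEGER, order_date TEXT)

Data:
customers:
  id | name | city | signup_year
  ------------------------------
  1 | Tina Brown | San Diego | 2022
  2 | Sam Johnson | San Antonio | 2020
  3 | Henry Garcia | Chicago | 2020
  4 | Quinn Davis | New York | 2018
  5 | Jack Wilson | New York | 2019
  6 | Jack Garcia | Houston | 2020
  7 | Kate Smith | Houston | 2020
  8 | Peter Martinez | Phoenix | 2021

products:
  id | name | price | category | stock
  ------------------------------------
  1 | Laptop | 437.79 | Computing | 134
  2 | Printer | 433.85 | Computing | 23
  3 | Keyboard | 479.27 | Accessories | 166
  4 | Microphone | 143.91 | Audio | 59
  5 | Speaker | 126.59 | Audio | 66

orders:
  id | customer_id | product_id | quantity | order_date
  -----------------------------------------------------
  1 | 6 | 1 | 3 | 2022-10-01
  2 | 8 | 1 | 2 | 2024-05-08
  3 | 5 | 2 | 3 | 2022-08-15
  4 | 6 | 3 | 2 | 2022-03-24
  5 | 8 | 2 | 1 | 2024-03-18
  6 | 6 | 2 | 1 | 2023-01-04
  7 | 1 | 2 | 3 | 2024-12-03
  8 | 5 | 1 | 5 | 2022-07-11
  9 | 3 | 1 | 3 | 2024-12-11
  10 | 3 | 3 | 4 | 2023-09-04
SELECT p.name FROM products p LEFT JOIN orders c ON c.product_id = p.id WHERE c.id IS NULL

Execution result:
name
Microphone
Speaker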